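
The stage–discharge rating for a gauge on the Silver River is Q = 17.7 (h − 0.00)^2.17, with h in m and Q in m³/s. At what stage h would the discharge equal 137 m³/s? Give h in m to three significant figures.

2.57 m

h − h₀ = (Q/C)^(1/b) = (137/17.7)^(1/2.17) = 2.568 m
h = 0.00 + 2.568 = 2.568 m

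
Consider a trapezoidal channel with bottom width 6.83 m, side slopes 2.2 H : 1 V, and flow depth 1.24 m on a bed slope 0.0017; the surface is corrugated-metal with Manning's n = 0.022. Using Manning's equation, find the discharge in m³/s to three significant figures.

A = (b + z·y)·y = (6.83 + 2.2×1.24)×1.24 = 11.85 m²
P = b + 2y√(1+z²) = 6.83 + 2×1.24×√(1+2.2²) = 12.82 m
R = A/P = 11.85/12.82 = 0.9243 m
Q = (1/n)·A·R^(2/3)·S^(1/2) = (1/0.022) × 11.85 × 0.9243^(2/3) × 0.0017^(1/2) = 21.08 m³/s

21.1 m³/s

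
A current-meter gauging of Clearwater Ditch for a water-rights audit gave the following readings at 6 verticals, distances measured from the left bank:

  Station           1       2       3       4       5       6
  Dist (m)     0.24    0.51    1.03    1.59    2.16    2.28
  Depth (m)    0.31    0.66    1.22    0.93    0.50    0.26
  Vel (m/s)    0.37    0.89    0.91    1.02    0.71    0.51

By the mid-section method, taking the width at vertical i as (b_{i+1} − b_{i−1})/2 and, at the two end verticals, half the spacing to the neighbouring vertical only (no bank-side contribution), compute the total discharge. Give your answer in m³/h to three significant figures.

w_1 = (0.51 − 0.24)/2 = 0.135 m; q_1 = 0.37 × 0.31 × 0.135 = 0.01548 m³/s
w_2 = (1.03 − 0.24)/2 = 0.395 m; q_2 = 0.89 × 0.66 × 0.395 = 0.2320 m³/s
w_3 = (1.59 − 0.51)/2 = 0.54 m; q_3 = 0.91 × 1.22 × 0.54 = 0.5995 m³/s
w_4 = (2.16 − 1.03)/2 = 0.565 m; q_4 = 1.02 × 0.93 × 0.565 = 0.5360 m³/s
w_5 = (2.28 − 1.59)/2 = 0.345 m; q_5 = 0.71 × 0.50 × 0.345 = 0.1225 m³/s
w_6 = (2.28 − 2.16)/2 = 0.06 m; q_6 = 0.51 × 0.26 × 0.06 = 0.007956 m³/s
Q = Σ qᵢ = 1.513 m³/s
= 1.513 × 3600 = 5448 m³/h

5450 m³/h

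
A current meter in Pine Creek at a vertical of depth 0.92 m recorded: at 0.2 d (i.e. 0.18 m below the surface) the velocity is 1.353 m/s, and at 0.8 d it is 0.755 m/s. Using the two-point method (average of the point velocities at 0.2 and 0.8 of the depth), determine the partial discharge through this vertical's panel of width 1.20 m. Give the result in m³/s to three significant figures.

1.16 m³/s

v̄ = (1.353 + 0.755) / 2 = 1.054 m/s
q = v̄ × d × w = 1.054 × 0.92 × 1.20 = 1.164 m³/s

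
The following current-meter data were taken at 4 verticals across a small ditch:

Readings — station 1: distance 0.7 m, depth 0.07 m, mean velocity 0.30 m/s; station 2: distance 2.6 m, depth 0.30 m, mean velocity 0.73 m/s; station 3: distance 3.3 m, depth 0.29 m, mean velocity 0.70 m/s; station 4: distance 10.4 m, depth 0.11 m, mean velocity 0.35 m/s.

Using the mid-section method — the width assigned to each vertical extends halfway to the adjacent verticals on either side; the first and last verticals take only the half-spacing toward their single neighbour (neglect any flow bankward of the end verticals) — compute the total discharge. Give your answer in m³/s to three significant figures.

w_1 = (2.6 − 0.7)/2 = 0.95 m; q_1 = 0.30 × 0.07 × 0.95 = 0.01995 m³/s
w_2 = (3.3 − 0.7)/2 = 1.3 m; q_2 = 0.73 × 0.30 × 1.3 = 0.2847 m³/s
w_3 = (10.4 − 2.6)/2 = 3.9 m; q_3 = 0.70 × 0.29 × 3.9 = 0.7917 m³/s
w_4 = (10.4 − 3.3)/2 = 3.55 m; q_4 = 0.35 × 0.11 × 3.55 = 0.1367 m³/s
Q = Σ qᵢ = 1.233 m³/s

1.23 m³/s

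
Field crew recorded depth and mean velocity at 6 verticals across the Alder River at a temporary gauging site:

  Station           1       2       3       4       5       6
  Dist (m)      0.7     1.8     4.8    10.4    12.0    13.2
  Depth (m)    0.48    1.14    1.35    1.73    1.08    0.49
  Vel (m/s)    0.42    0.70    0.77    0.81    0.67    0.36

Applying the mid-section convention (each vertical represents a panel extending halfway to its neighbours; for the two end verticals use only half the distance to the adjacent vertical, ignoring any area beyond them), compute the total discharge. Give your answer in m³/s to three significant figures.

12.4 m³/s

w_1 = (1.8 − 0.7)/2 = 0.55 m; q_1 = 0.42 × 0.48 × 0.55 = 0.1109 m³/s
w_2 = (4.8 − 0.7)/2 = 2.05 m; q_2 = 0.70 × 1.14 × 2.05 = 1.636 m³/s
w_3 = (10.4 − 1.8)/2 = 4.3 m; q_3 = 0.77 × 1.35 × 4.3 = 4.470 m³/s
w_4 = (12.0 − 4.8)/2 = 3.6 m; q_4 = 0.81 × 1.73 × 3.6 = 5.045 m³/s
w_5 = (13.2 − 10.4)/2 = 1.4 m; q_5 = 0.67 × 1.08 × 1.4 = 1.013 m³/s
w_6 = (13.2 − 12.0)/2 = 0.6 m; q_6 = 0.36 × 0.49 × 0.6 = 0.1058 m³/s
Q = Σ qᵢ = 12.38 m³/s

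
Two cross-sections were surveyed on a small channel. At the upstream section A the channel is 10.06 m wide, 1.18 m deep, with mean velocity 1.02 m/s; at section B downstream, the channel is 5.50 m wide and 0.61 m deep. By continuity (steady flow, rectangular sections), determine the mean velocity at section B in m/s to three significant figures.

Q = A₁V₁ = (10.06×1.18) × 1.02 = 12.11 m³/s
A₂ = 5.50 × 0.61 = 3.355 m²
V₂ = Q/A₂ = 12.11/3.355 = 3.609 m/s

3.61 m/s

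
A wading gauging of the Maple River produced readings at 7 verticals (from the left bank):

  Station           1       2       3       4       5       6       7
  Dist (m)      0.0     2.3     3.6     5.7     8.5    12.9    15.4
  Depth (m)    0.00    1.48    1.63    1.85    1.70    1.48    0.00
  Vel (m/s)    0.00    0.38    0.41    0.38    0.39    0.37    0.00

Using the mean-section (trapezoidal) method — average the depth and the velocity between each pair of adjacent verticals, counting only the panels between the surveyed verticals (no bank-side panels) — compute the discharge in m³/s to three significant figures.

Panel 1-2: Δb = 2.3 m, d̄ = (0.00+1.48)/2 = 0.74, v̄ = (0.00+0.38)/2 = 0.19 → q = 2.3×0.74×0.19 = 0.3234 m³/s
Panel 2-3: Δb = 1.3 m, d̄ = (1.48+1.63)/2 = 1.555, v̄ = (0.38+0.41)/2 = 0.395 → q = 1.3×1.555×0.395 = 0.7985 m³/s
Panel 3-4: Δb = 2.1 m, d̄ = (1.63+1.85)/2 = 1.74, v̄ = (0.41+0.38)/2 = 0.395 → q = 2.1×1.74×0.395 = 1.443 m³/s
Panel 4-5: Δb = 2.8 m, d̄ = (1.85+1.70)/2 = 1.775, v̄ = (0.38+0.39)/2 = 0.385 → q = 2.8×1.775×0.385 = 1.913 m³/s
Panel 5-6: Δb = 4.4 m, d̄ = (1.70+1.48)/2 = 1.59, v̄ = (0.39+0.37)/2 = 0.38 → q = 4.4×1.59×0.38 = 2.658 m³/s
Panel 6-7: Δb = 2.5 m, d̄ = (1.48+0.00)/2 = 0.74, v̄ = (0.37+0.00)/2 = 0.185 → q = 2.5×0.74×0.185 = 0.3423 m³/s
Q = Σ q = 7.479 m³/s

7.48 m³/s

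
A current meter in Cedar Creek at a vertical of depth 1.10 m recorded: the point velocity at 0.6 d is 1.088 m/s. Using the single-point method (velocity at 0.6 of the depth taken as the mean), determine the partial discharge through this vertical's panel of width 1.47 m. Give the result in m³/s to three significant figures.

1.76 m³/s

v̄ = v₀.₆ = 1.088 m/s
q = v̄ × d × w = 1.088 × 1.10 × 1.47 = 1.759 m³/s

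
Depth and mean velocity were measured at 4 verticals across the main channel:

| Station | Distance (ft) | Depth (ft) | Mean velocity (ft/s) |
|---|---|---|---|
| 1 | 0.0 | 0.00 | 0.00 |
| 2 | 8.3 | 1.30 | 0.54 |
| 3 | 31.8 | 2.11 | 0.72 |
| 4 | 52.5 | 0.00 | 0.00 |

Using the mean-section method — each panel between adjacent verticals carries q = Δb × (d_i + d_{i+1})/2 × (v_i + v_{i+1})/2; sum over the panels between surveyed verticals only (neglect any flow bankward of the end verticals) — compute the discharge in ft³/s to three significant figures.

34.6 ft³/s

Panel 1-2: Δb = 8.3 ft, d̄ = (0.00+1.30)/2 = 0.65, v̄ = (0.00+0.54)/2 = 0.27 → q = 8.3×0.65×0.27 = 1.457 ft³/s
Panel 2-3: Δb = 23.5 ft, d̄ = (1.30+2.11)/2 = 1.705, v̄ = (0.54+0.72)/2 = 0.63 → q = 23.5×1.705×0.63 = 25.24 ft³/s
Panel 3-4: Δb = 20.7 ft, d̄ = (2.11+0.00)/2 = 1.055, v̄ = (0.72+0.00)/2 = 0.36 → q = 20.7×1.055×0.36 = 7.862 ft³/s
Q = Σ q = 34.56 ft³/s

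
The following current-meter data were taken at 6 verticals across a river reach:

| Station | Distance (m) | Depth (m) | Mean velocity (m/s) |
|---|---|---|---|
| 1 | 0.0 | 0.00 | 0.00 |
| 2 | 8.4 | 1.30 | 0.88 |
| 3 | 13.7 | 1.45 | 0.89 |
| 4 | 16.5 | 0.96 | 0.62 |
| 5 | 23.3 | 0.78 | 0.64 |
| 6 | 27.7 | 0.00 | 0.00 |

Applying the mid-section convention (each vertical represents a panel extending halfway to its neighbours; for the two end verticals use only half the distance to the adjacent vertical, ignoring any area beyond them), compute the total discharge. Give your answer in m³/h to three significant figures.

67400 m³/h

w_2 = (13.7 − 0.0)/2 = 6.85 m; q_2 = 0.88 × 1.30 × 6.85 = 7.836 m³/s
w_3 = (16.5 − 8.4)/2 = 4.05 m; q_3 = 0.89 × 1.45 × 4.05 = 5.227 m³/s
w_4 = (23.3 − 13.7)/2 = 4.8 m; q_4 = 0.62 × 0.96 × 4.8 = 2.857 m³/s
w_5 = (27.7 − 16.5)/2 = 5.6 m; q_5 = 0.64 × 0.78 × 5.6 = 2.796 m³/s
Stations 1, 6 contribute zero (depth or velocity is 0).
Q = Σ qᵢ = 18.72 m³/s
= 18.72 × 3600 = 67380 m³/h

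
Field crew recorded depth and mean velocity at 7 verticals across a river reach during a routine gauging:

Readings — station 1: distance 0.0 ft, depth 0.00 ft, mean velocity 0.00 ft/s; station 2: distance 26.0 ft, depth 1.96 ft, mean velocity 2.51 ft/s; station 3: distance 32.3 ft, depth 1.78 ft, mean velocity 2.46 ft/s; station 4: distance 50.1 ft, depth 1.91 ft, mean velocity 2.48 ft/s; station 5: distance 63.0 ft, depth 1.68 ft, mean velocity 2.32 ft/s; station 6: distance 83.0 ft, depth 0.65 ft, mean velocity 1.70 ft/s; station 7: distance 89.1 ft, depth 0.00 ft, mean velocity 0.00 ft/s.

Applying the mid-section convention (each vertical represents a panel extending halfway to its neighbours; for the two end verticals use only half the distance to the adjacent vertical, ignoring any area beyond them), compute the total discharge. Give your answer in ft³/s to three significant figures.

w_2 = (32.3 − 0.0)/2 = 16.15 ft; q_2 = 2.51 × 1.96 × 16.15 = 79.45 ft³/s
w_3 = (50.1 − 26.0)/2 = 12.05 ft; q_3 = 2.46 × 1.78 × 12.05 = 52.76 ft³/s
w_4 = (63.0 − 32.3)/2 = 15.35 ft; q_4 = 2.48 × 1.91 × 15.35 = 72.71 ft³/s
w_5 = (83.0 − 50.1)/2 = 16.45 ft; q_5 = 2.32 × 1.68 × 16.45 = 64.12 ft³/s
w_6 = (89.1 − 63.0)/2 = 13.05 ft; q_6 = 1.70 × 0.65 × 13.05 = 14.42 ft³/s
Stations 1, 7 contribute zero (depth or velocity is 0).
Q = Σ qᵢ = 283.5 ft³/s

283 ft³/s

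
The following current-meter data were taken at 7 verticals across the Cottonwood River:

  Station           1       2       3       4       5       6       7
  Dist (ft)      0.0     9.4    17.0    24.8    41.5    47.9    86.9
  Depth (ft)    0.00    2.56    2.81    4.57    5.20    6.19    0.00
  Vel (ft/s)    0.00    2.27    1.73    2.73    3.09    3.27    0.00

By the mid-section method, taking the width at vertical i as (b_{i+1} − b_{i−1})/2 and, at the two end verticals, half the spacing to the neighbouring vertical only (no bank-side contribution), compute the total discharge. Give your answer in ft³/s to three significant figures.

885 ft³/s

w_2 = (17.0 − 0.0)/2 = 8.5 ft; q_2 = 2.27 × 2.56 × 8.5 = 49.40 ft³/s
w_3 = (24.8 − 9.4)/2 = 7.7 ft; q_3 = 1.73 × 2.81 × 7.7 = 37.43 ft³/s
w_4 = (41.5 − 17.0)/2 = 12.25 ft; q_4 = 2.73 × 4.57 × 12.25 = 152.8 ft³/s
w_5 = (47.9 − 24.8)/2 = 11.55 ft; q_5 = 3.09 × 5.20 × 11.55 = 185.6 ft³/s
w_6 = (86.9 − 41.5)/2 = 22.7 ft; q_6 = 3.27 × 6.19 × 22.7 = 459.5 ft³/s
Stations 1, 7 contribute zero (depth or velocity is 0).
Q = Σ qᵢ = 884.7 ft³/s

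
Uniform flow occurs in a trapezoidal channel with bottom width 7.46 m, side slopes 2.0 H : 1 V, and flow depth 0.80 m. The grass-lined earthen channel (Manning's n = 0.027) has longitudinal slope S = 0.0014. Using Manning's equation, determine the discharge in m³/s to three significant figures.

A = (b + z·y)·y = (7.46 + 2.0×0.80)×0.80 = 7.248 m²
P = b + 2y√(1+z²) = 7.46 + 2×0.80×√(1+2.0²) = 11.04 m
R = A/P = 7.248/11.04 = 0.6567 m
Q = (1/n)·A·R^(2/3)·S^(1/2) = (1/0.027) × 7.248 × 0.6567^(2/3) × 0.0014^(1/2) = 7.588 m³/s

7.59 m³/s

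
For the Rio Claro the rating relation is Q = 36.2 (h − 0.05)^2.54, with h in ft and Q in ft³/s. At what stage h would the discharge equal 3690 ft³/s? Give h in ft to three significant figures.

h − h₀ = (Q/C)^(1/b) = (3690/36.2)^(1/2.54) = 6.176 ft
h = 0.05 + 6.176 = 6.226 ft

6.23 ft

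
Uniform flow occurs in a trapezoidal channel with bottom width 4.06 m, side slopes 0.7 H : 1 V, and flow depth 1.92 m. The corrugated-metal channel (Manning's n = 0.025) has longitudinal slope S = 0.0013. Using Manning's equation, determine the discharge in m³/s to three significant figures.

A = (b + z·y)·y = (4.06 + 0.7×1.92)×1.92 = 10.38 m²
P = b + 2y√(1+z²) = 4.06 + 2×1.92×√(1+0.7²) = 8.747 m
R = A/P = 10.38/8.747 = 1.186 m
Q = (1/n)·A·R^(2/3)·S^(1/2) = (1/0.025) × 10.38 × 1.186^(2/3) × 0.0013^(1/2) = 16.77 m³/s

16.8 m³/s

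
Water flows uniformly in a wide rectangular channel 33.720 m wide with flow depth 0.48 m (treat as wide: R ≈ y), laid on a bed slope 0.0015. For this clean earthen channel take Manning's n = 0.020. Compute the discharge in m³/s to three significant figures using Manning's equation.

19.2 m³/s

A = b·y = 33.720 × 0.48 = 16.19 m²
Wide channel: R ≈ y = 0.48 m
Q = (1/n)·A·R^(2/3)·S^(1/2) = (1/0.020) × 16.19 × 0.4800^(2/3) × 0.0015^(1/2) = 19.21 m³/s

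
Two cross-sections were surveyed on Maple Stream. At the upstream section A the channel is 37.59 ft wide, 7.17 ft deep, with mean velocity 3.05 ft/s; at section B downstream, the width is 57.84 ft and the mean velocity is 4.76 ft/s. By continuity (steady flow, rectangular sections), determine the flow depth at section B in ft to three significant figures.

Q = A₁V₁ = (37.59×7.17) × 3.05 = 822.0 ft³/s
d₂ = Q/(b₂ V₂) = 822.0/(57.84×4.76) = 2.986 ft

2.99 ft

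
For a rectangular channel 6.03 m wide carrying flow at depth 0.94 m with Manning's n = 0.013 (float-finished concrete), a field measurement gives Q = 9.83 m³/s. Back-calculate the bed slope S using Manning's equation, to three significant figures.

A = b·y = 6.03 × 0.94 = 5.668 m²
P = b + 2y = 6.03 + 2×0.94 = 7.910 m
R = A/P = 5.668/7.910 = 0.7166 m
S = (Q·n / (1·A·R^(2/3)))² = (9.83×0.013 / (1×5.668×0.8008))² = 0.0007926

0.000793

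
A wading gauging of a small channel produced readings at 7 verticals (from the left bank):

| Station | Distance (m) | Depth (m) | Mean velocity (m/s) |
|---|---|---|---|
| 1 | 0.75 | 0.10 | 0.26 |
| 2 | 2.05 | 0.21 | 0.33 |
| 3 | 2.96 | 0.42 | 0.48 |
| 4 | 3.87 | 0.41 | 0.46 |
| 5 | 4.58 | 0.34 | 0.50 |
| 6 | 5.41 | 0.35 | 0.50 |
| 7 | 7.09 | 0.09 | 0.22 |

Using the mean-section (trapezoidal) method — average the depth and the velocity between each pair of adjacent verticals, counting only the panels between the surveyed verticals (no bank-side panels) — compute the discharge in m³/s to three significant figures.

0.757 m³/s

Panel 1-2: Δb = 1.3 m, d̄ = (0.10+0.21)/2 = 0.155, v̄ = (0.26+0.33)/2 = 0.295 → q = 1.3×0.155×0.295 = 0.05944 m³/s
Panel 2-3: Δb = 0.91 m, d̄ = (0.21+0.42)/2 = 0.315, v̄ = (0.33+0.48)/2 = 0.405 → q = 0.91×0.315×0.405 = 0.1161 m³/s
Panel 3-4: Δb = 0.91 m, d̄ = (0.42+0.41)/2 = 0.415, v̄ = (0.48+0.46)/2 = 0.47 → q = 0.91×0.415×0.47 = 0.1775 m³/s
Panel 4-5: Δb = 0.71 m, d̄ = (0.41+0.34)/2 = 0.375, v̄ = (0.46+0.50)/2 = 0.48 → q = 0.71×0.375×0.48 = 0.1278 m³/s
Panel 5-6: Δb = 0.83 m, d̄ = (0.34+0.35)/2 = 0.345, v̄ = (0.50+0.50)/2 = 0.5 → q = 0.83×0.345×0.5 = 0.1432 m³/s
Panel 6-7: Δb = 1.68 m, d̄ = (0.35+0.09)/2 = 0.22, v̄ = (0.50+0.22)/2 = 0.36 → q = 1.68×0.22×0.36 = 0.1331 m³/s
Q = Σ q = 0.7571 m³/s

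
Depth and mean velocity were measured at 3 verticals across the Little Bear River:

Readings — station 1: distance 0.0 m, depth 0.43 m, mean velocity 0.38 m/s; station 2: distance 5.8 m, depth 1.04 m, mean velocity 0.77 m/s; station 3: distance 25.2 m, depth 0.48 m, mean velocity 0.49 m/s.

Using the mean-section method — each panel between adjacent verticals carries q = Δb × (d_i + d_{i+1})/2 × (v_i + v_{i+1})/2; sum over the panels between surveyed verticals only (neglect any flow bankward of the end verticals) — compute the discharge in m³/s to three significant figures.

11.7 m³/s

Panel 1-2: Δb = 5.8 m, d̄ = (0.43+1.04)/2 = 0.735, v̄ = (0.38+0.77)/2 = 0.575 → q = 5.8×0.735×0.575 = 2.451 m³/s
Panel 2-3: Δb = 19.4 m, d̄ = (1.04+0.48)/2 = 0.76, v̄ = (0.77+0.49)/2 = 0.63 → q = 19.4×0.76×0.63 = 9.289 m³/s
Q = Σ q = 11.74 m³/s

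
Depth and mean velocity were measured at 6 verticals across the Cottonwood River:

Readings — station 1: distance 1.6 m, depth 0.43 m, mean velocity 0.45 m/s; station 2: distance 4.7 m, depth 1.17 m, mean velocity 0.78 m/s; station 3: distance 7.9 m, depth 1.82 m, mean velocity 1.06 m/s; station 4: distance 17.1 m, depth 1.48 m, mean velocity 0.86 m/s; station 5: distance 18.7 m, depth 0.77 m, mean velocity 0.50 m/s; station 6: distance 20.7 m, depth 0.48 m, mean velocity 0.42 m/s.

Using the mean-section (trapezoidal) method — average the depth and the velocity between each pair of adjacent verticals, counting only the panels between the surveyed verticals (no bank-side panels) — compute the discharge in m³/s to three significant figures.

Panel 1-2: Δb = 3.1 m, d̄ = (0.43+1.17)/2 = 0.8, v̄ = (0.45+0.78)/2 = 0.615 → q = 3.1×0.8×0.615 = 1.525 m³/s
Panel 2-3: Δb = 3.2 m, d̄ = (1.17+1.82)/2 = 1.495, v̄ = (0.78+1.06)/2 = 0.92 → q = 3.2×1.495×0.92 = 4.401 m³/s
Panel 3-4: Δb = 9.2 m, d̄ = (1.82+1.48)/2 = 1.65, v̄ = (1.06+0.86)/2 = 0.96 → q = 9.2×1.65×0.96 = 14.57 m³/s
Panel 4-5: Δb = 1.6 m, d̄ = (1.48+0.77)/2 = 1.125, v̄ = (0.86+0.50)/2 = 0.68 → q = 1.6×1.125×0.68 = 1.224 m³/s
Panel 5-6: Δb = 2 m, d̄ = (0.77+0.48)/2 = 0.625, v̄ = (0.50+0.42)/2 = 0.46 → q = 2×0.625×0.46 = 0.5750 m³/s
Q = Σ q = 22.30 m³/s

22.3 m³/s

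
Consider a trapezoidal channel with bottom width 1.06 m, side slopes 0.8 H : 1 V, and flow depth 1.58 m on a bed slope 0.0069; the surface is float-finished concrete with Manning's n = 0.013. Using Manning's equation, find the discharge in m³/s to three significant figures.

18.8 m³/s

A = (b + z·y)·y = (1.06 + 0.8×1.58)×1.58 = 3.672 m²
P = b + 2y√(1+z²) = 1.06 + 2×1.58×√(1+0.8²) = 5.107 m
R = A/P = 3.672/5.107 = 0.7190 m
Q = (1/n)·A·R^(2/3)·S^(1/2) = (1/0.013) × 3.672 × 0.7190^(2/3) × 0.0069^(1/2) = 18.83 m³/s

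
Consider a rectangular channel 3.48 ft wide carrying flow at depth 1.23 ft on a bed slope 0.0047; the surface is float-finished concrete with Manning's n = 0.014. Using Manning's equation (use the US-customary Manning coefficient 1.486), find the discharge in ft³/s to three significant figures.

A = b·y = 3.48 × 1.23 = 4.280 ft²
P = b + 2y = 3.48 + 2×1.23 = 5.940 ft
R = A/P = 4.280/5.940 = 0.7206 ft
Q = (1.486/n)·A·R^(2/3)·S^(1/2) = (1.486/0.014) × 4.280 × 0.7206^(2/3) × 0.0047^(1/2) = 25.04 ft³/s

25.0 ft³/s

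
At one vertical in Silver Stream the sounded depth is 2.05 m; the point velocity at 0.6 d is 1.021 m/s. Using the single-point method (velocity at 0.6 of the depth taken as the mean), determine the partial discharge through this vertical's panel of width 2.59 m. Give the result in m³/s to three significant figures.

v̄ = v₀.₆ = 1.021 m/s
q = v̄ × d × w = 1.021 × 2.05 × 2.59 = 5.421 m³/s

5.42 m³/s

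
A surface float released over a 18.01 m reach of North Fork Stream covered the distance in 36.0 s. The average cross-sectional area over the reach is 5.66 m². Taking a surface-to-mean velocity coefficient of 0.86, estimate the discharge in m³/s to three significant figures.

2.44 m³/s

v_surface = L / t̄ = 18.01 / 36 = 0.5003 m/s
v_mean = 0.86 × 0.5003 = 0.4302 m/s
Q = A × v_mean = 5.66 × 0.4302 = 2.435 m³/s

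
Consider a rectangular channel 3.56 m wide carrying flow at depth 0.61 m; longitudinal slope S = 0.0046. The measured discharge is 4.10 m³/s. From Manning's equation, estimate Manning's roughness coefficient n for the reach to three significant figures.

A = b·y = 3.56 × 0.61 = 2.172 m²
P = b + 2y = 3.56 + 2×0.61 = 4.780 m
R = A/P = 2.172/4.780 = 0.4543 m
n = (1/Q)·A·R^(2/3)·S^(1/2) = (1/4.10) × 2.172 × 0.5910 × 0.06782 = 0.02123

0.0212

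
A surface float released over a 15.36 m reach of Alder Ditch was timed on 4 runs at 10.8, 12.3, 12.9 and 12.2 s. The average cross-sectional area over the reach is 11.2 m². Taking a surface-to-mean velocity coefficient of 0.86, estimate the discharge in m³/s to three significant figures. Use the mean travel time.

12.3 m³/s

t̄ = (10.8 + 12.3 + 12.9 + 12.2) / 4 = 12.05 s
v_surface = L / t̄ = 15.36 / 12.05 = 1.275 m/s
v_mean = 0.86 × 1.275 = 1.096 m/s
Q = A × v_mean = 11.2 × 1.096 = 12.28 m³/s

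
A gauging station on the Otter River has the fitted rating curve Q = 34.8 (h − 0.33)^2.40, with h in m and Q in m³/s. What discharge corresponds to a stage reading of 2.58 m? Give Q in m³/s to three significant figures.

244 m³/s

Q = 34.8 × (2.58 − 0.33)^2.40 = 34.8 × 2.25^2.40 = 243.7 m³/s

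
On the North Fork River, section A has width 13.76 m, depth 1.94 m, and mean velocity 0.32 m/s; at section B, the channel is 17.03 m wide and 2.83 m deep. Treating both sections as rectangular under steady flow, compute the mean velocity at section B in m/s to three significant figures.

0.177 m/s

Q = A₁V₁ = (13.76×1.94) × 0.32 = 8.542 m³/s
A₂ = 17.03 × 2.83 = 48.19 m²
V₂ = Q/A₂ = 8.542/48.19 = 0.1772 m/s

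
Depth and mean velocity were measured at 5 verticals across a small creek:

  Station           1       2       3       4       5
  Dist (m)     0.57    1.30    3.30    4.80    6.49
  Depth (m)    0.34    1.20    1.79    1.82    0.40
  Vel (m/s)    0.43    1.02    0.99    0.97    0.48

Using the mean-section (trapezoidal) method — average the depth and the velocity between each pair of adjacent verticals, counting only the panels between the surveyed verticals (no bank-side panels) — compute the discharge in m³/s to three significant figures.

7.43 m³/s

Panel 1-2: Δb = 0.73 m, d̄ = (0.34+1.20)/2 = 0.77, v̄ = (0.43+1.02)/2 = 0.725 → q = 0.73×0.77×0.725 = 0.4075 m³/s
Panel 2-3: Δb = 2 m, d̄ = (1.20+1.79)/2 = 1.495, v̄ = (1.02+0.99)/2 = 1.005 → q = 2×1.495×1.005 = 3.005 m³/s
Panel 3-4: Δb = 1.5 m, d̄ = (1.79+1.82)/2 = 1.805, v̄ = (0.99+0.97)/2 = 0.98 → q = 1.5×1.805×0.98 = 2.653 m³/s
Panel 4-5: Δb = 1.69 m, d̄ = (1.82+0.40)/2 = 1.11, v̄ = (0.97+0.48)/2 = 0.725 → q = 1.69×1.11×0.725 = 1.360 m³/s
Q = Σ q = 7.426 m³/s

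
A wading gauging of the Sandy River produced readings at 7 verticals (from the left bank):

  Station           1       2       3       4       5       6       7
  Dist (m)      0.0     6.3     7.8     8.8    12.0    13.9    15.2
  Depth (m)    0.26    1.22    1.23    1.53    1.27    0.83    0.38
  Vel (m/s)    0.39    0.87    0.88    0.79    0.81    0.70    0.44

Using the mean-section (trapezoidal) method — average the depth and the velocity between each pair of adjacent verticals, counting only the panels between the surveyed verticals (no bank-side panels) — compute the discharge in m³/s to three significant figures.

11.2 m³/s

Panel 1-2: Δb = 6.3 m, d̄ = (0.26+1.22)/2 = 0.74, v̄ = (0.39+0.87)/2 = 0.63 → q = 6.3×0.74×0.63 = 2.937 m³/s
Panel 2-3: Δb = 1.5 m, d̄ = (1.22+1.23)/2 = 1.225, v̄ = (0.87+0.88)/2 = 0.875 → q = 1.5×1.225×0.875 = 1.608 m³/s
Panel 3-4: Δb = 1 m, d̄ = (1.23+1.53)/2 = 1.38, v̄ = (0.88+0.79)/2 = 0.835 → q = 1×1.38×0.835 = 1.152 m³/s
Panel 4-5: Δb = 3.2 m, d̄ = (1.53+1.27)/2 = 1.4, v̄ = (0.79+0.81)/2 = 0.8 → q = 3.2×1.4×0.8 = 3.584 m³/s
Panel 5-6: Δb = 1.9 m, d̄ = (1.27+0.83)/2 = 1.05, v̄ = (0.81+0.70)/2 = 0.755 → q = 1.9×1.05×0.755 = 1.506 m³/s
Panel 6-7: Δb = 1.3 m, d̄ = (0.83+0.38)/2 = 0.605, v̄ = (0.70+0.44)/2 = 0.57 → q = 1.3×0.605×0.57 = 0.4483 m³/s
Q = Σ q = 11.24 m³/s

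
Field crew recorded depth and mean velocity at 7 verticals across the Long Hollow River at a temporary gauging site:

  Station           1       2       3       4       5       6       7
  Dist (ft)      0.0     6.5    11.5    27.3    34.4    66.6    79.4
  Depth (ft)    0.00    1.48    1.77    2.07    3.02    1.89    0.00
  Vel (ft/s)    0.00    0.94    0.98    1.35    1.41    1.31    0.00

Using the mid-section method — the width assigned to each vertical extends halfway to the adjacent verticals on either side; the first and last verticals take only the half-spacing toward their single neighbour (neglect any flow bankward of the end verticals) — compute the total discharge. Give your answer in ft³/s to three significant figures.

197 ft³/s

w_2 = (11.5 − 0.0)/2 = 5.75 ft; q_2 = 0.94 × 1.48 × 5.75 = 7.999 ft³/s
w_3 = (27.3 − 6.5)/2 = 10.4 ft; q_3 = 0.98 × 1.77 × 10.4 = 18.04 ft³/s
w_4 = (34.4 − 11.5)/2 = 11.45 ft; q_4 = 1.35 × 2.07 × 11.45 = 32.00 ft³/s
w_5 = (66.6 − 27.3)/2 = 19.65 ft; q_5 = 1.41 × 3.02 × 19.65 = 83.67 ft³/s
w_6 = (79.4 − 34.4)/2 = 22.5 ft; q_6 = 1.31 × 1.89 × 22.5 = 55.71 ft³/s
Stations 1, 7 contribute zero (depth or velocity is 0).
Q = Σ qᵢ = 197.4 ft³/s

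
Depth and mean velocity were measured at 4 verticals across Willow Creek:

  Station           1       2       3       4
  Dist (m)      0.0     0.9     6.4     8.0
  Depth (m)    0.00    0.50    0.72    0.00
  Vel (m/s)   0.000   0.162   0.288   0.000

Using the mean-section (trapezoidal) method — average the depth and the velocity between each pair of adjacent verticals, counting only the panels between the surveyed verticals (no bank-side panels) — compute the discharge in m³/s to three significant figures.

Panel 1-2: Δb = 0.9 m, d̄ = (0.00+0.50)/2 = 0.25, v̄ = (0.000+0.162)/2 = 0.081 → q = 0.9×0.25×0.081 = 0.01823 m³/s
Panel 2-3: Δb = 5.5 m, d̄ = (0.50+0.72)/2 = 0.61, v̄ = (0.162+0.288)/2 = 0.225 → q = 5.5×0.61×0.225 = 0.7549 m³/s
Panel 3-4: Δb = 1.6 m, d̄ = (0.72+0.00)/2 = 0.36, v̄ = (0.288+0.000)/2 = 0.144 → q = 1.6×0.36×0.144 = 0.08294 m³/s
Q = Σ q = 0.8560 m³/s

0.856 m³/s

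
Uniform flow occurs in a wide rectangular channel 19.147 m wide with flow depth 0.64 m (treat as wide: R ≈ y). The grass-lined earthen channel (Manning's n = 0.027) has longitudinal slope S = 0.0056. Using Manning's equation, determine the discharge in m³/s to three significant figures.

25.2 m³/s

A = b·y = 19.147 × 0.64 = 12.25 m²
Wide channel: R ≈ y = 0.64 m
Q = (1/n)·A·R^(2/3)·S^(1/2) = (1/0.027) × 12.25 × 0.6400^(2/3) × 0.0056^(1/2) = 25.22 m³/s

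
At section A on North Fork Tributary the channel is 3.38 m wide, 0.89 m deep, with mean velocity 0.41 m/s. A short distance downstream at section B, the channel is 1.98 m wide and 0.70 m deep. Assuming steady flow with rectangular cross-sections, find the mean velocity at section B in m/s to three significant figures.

0.890 m/s

Q = A₁V₁ = (3.38×0.89) × 0.41 = 1.233 m³/s
A₂ = 1.98 × 0.70 = 1.386 m²
V₂ = Q/A₂ = 1.233/1.386 = 0.8899 m/s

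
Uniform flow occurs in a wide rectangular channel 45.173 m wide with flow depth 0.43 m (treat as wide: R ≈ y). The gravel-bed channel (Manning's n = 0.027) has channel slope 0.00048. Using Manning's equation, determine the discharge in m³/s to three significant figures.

8.98 m³/s

A = b·y = 45.173 × 0.43 = 19.42 m²
Wide channel: R ≈ y = 0.43 m
Q = (1/n)·A·R^(2/3)·S^(1/2) = (1/0.027) × 19.42 × 0.4300^(2/3) × 0.00048^(1/2) = 8.979 m³/s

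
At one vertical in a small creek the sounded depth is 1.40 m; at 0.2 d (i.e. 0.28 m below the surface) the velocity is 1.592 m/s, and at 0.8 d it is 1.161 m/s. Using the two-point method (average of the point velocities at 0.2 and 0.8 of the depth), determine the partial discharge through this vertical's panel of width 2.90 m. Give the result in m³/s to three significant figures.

5.59 m³/s

v̄ = (1.592 + 1.161) / 2 = 1.377 m/s
q = v̄ × d × w = 1.377 × 1.40 × 2.90 = 5.589 m³/s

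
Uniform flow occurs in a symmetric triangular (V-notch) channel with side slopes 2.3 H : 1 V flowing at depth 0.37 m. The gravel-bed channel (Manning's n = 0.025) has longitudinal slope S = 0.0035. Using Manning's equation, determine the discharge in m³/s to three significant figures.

A = z·y² = 2.3×0.37² = 0.3149 m²
P = 2y√(1+z²) = 2×0.37×√(1+2.3²) = 1.856 m
R = A/P = 0.3149/1.856 = 0.1697 m
Q = (1/n)·A·R^(2/3)·S^(1/2) = (1/0.025) × 0.3149 × 0.1697^(2/3) × 0.0035^(1/2) = 0.2284 m³/s

0.228 m³/s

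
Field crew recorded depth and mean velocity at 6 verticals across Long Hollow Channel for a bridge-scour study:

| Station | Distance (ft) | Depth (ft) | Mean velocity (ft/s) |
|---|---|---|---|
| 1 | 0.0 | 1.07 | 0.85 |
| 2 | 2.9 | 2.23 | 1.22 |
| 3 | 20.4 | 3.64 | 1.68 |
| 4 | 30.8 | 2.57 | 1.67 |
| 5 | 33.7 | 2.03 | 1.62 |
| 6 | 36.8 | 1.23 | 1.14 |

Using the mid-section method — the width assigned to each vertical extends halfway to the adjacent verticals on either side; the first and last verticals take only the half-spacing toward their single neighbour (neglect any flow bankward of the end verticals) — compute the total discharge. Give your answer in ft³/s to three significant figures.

w_1 = (2.9 − 0.0)/2 = 1.45 ft; q_1 = 0.85 × 1.07 × 1.45 = 1.319 ft³/s
w_2 = (20.4 − 0.0)/2 = 10.2 ft; q_2 = 1.22 × 2.23 × 10.2 = 27.75 ft³/s
w_3 = (30.8 − 2.9)/2 = 13.95 ft; q_3 = 1.68 × 3.64 × 13.95 = 85.31 ft³/s
w_4 = (33.7 − 20.4)/2 = 6.65 ft; q_4 = 1.67 × 2.57 × 6.65 = 28.54 ft³/s
w_5 = (36.8 − 30.8)/2 = 3 ft; q_5 = 1.62 × 2.03 × 3 = 9.866 ft³/s
w_6 = (36.8 − 33.7)/2 = 1.55 ft; q_6 = 1.14 × 1.23 × 1.55 = 2.173 ft³/s
Q = Σ qᵢ = 155.0 ft³/s

155 ft³/s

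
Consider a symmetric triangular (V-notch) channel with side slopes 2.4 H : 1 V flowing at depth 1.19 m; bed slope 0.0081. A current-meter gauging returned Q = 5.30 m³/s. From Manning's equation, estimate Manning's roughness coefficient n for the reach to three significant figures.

0.0387

A = z·y² = 2.4×1.19² = 3.399 m²
P = 2y√(1+z²) = 2×1.19×√(1+2.4²) = 6.188 m
R = A/P = 3.399/6.188 = 0.5492 m
n = (1/Q)·A·R^(2/3)·S^(1/2) = (1/5.30) × 3.399 × 0.6707 × 0.09000 = 0.03871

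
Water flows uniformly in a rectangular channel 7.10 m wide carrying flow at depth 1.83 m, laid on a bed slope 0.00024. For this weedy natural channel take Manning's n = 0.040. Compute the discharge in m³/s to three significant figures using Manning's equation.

5.71 m³/s

A = b·y = 7.10 × 1.83 = 12.99 m²
P = b + 2y = 7.10 + 2×1.83 = 10.76 m
R = A/P = 12.99/10.76 = 1.208 m
Q = (1/n)·A·R^(2/3)·S^(1/2) = (1/0.040) × 12.99 × 1.208^(2/3) × 0.00024^(1/2) = 5.706 m³/s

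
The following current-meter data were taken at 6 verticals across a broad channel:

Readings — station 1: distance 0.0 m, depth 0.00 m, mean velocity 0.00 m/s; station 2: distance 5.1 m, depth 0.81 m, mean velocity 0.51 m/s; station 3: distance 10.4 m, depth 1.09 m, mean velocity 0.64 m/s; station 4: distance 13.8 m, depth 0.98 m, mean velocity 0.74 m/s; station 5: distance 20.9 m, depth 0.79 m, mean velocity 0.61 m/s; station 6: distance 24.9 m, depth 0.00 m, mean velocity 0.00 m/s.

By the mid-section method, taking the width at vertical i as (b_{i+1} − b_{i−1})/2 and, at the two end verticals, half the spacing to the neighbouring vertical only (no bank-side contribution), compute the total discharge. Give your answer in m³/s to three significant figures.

11.7 m³/s

w_2 = (10.4 − 0.0)/2 = 5.2 m; q_2 = 0.51 × 0.81 × 5.2 = 2.148 m³/s
w_3 = (13.8 − 5.1)/2 = 4.35 m; q_3 = 0.64 × 1.09 × 4.35 = 3.035 m³/s
w_4 = (20.9 − 10.4)/2 = 5.25 m; q_4 = 0.74 × 0.98 × 5.25 = 3.807 m³/s
w_5 = (24.9 − 13.8)/2 = 5.55 m; q_5 = 0.61 × 0.79 × 5.55 = 2.675 m³/s
Stations 1, 6 contribute zero (depth or velocity is 0).
Q = Σ qᵢ = 11.66 m³/s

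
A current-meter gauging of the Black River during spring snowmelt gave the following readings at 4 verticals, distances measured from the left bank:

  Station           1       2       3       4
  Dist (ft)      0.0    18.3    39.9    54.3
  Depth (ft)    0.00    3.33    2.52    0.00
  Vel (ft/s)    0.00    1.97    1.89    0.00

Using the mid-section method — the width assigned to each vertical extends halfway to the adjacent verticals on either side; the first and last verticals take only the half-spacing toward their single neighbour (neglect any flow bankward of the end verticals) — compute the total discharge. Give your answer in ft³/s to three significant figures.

w_2 = (39.9 − 0.0)/2 = 19.95 ft; q_2 = 1.97 × 3.33 × 19.95 = 130.9 ft³/s
w_3 = (54.3 − 18.3)/2 = 18 ft; q_3 = 1.89 × 2.52 × 18 = 85.73 ft³/s
Stations 1, 4 contribute zero (depth or velocity is 0).
Q = Σ qᵢ = 216.6 ft³/s

217 ft³/s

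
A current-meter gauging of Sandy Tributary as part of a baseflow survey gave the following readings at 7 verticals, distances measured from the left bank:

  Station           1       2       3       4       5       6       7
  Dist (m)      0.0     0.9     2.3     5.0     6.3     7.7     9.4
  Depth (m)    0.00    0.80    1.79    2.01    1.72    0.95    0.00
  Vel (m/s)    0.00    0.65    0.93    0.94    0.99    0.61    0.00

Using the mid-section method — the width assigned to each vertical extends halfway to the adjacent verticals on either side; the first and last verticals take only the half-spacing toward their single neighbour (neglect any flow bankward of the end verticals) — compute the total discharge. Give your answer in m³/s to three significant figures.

11.0 m³/s

w_2 = (2.3 − 0.0)/2 = 1.15 m; q_2 = 0.65 × 0.80 × 1.15 = 0.5980 m³/s
w_3 = (5.0 − 0.9)/2 = 2.05 m; q_3 = 0.93 × 1.79 × 2.05 = 3.413 m³/s
w_4 = (6.3 − 2.3)/2 = 2 m; q_4 = 0.94 × 2.01 × 2 = 3.779 m³/s
w_5 = (7.7 − 5.0)/2 = 1.35 m; q_5 = 0.99 × 1.72 × 1.35 = 2.299 m³/s
w_6 = (9.4 − 6.3)/2 = 1.55 m; q_6 = 0.61 × 0.95 × 1.55 = 0.8982 m³/s
Stations 1, 7 contribute zero (depth or velocity is 0).
Q = Σ qᵢ = 10.99 m³/s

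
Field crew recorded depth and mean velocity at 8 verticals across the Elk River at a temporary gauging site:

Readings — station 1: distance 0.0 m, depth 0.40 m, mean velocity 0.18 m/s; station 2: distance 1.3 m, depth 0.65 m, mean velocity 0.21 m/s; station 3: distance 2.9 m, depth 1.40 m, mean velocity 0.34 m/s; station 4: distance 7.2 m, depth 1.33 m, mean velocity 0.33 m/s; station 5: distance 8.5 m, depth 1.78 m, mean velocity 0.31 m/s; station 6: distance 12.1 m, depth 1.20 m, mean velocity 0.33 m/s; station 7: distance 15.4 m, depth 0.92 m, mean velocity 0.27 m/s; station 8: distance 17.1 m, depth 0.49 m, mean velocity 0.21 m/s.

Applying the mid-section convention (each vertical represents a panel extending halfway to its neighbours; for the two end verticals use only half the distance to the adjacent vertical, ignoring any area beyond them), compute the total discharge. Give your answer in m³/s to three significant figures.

w_1 = (1.3 − 0.0)/2 = 0.65 m; q_1 = 0.18 × 0.40 × 0.65 = 0.04680 m³/s
w_2 = (2.9 − 0.0)/2 = 1.45 m; q_2 = 0.21 × 0.65 × 1.45 = 0.1979 m³/s
w_3 = (7.2 − 1.3)/2 = 2.95 m; q_3 = 0.34 × 1.40 × 2.95 = 1.404 m³/s
w_4 = (8.5 − 2.9)/2 = 2.8 m; q_4 = 0.33 × 1.33 × 2.8 = 1.229 m³/s
w_5 = (12.1 − 7.2)/2 = 2.45 m; q_5 = 0.31 × 1.78 × 2.45 = 1.352 m³/s
w_6 = (15.4 − 8.5)/2 = 3.45 m; q_6 = 0.33 × 1.20 × 3.45 = 1.366 m³/s
w_7 = (17.1 − 12.1)/2 = 2.5 m; q_7 = 0.27 × 0.92 × 2.5 = 0.6210 m³/s
w_8 = (17.1 − 15.4)/2 = 0.85 m; q_8 = 0.21 × 0.49 × 0.85 = 0.08747 m³/s
Q = Σ qᵢ = 6.304 m³/s

6.30 m³/s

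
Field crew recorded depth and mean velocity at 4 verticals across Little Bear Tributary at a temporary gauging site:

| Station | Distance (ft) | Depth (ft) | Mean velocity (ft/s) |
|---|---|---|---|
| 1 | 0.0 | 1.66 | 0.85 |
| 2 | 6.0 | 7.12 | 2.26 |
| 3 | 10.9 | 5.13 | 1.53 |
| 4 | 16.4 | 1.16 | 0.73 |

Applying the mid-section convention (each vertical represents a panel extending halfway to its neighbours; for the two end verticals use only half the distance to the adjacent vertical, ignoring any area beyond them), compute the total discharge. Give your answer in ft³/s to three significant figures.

w_1 = (6.0 − 0.0)/2 = 3 ft; q_1 = 0.85 × 1.66 × 3 = 4.233 ft³/s
w_2 = (10.9 − 0.0)/2 = 5.45 ft; q_2 = 2.26 × 7.12 × 5.45 = 87.70 ft³/s
w_3 = (16.4 − 6.0)/2 = 5.2 ft; q_3 = 1.53 × 5.13 × 5.2 = 40.81 ft³/s
w_4 = (16.4 − 10.9)/2 = 2.75 ft; q_4 = 0.73 × 1.16 × 2.75 = 2.329 ft³/s
Q = Σ qᵢ = 135.1 ft³/s

135 ft³/s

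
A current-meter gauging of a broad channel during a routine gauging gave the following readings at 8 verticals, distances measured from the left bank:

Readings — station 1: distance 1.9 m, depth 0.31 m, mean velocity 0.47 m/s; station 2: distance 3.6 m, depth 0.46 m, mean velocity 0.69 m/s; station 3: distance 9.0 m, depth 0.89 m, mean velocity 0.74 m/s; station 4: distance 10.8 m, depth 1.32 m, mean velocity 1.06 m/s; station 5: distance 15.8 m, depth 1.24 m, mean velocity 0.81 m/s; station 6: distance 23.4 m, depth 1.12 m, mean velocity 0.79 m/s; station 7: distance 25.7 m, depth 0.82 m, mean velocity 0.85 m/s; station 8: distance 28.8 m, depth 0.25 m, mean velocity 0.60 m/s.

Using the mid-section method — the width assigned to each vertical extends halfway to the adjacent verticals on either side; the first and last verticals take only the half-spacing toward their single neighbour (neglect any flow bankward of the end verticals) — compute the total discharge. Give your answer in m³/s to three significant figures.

21.2 m³/s

w_1 = (3.6 − 1.9)/2 = 0.85 m; q_1 = 0.47 × 0.31 × 0.85 = 0.1238 m³/s
w_2 = (9.0 − 1.9)/2 = 3.55 m; q_2 = 0.69 × 0.46 × 3.55 = 1.127 m³/s
w_3 = (10.8 − 3.6)/2 = 3.6 m; q_3 = 0.74 × 0.89 × 3.6 = 2.371 m³/s
w_4 = (15.8 − 9.0)/2 = 3.4 m; q_4 = 1.06 × 1.32 × 3.4 = 4.757 m³/s
w_5 = (23.4 − 10.8)/2 = 6.3 m; q_5 = 0.81 × 1.24 × 6.3 = 6.328 m³/s
w_6 = (25.7 − 15.8)/2 = 4.95 m; q_6 = 0.79 × 1.12 × 4.95 = 4.380 m³/s
w_7 = (28.8 − 23.4)/2 = 2.7 m; q_7 = 0.85 × 0.82 × 2.7 = 1.882 m³/s
w_8 = (28.8 − 25.7)/2 = 1.55 m; q_8 = 0.60 × 0.25 × 1.55 = 0.2325 m³/s
Q = Σ qᵢ = 21.20 m³/s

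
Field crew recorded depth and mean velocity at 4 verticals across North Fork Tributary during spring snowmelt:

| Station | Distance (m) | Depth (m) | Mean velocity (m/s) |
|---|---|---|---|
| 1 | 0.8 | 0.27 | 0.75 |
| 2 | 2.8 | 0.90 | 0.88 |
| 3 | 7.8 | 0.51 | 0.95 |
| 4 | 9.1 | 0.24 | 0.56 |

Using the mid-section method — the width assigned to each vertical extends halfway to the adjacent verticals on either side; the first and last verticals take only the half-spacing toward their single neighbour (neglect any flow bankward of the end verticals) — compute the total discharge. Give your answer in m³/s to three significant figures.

4.59 m³/s

w_1 = (2.8 − 0.8)/2 = 1 m; q_1 = 0.75 × 0.27 × 1 = 0.2025 m³/s
w_2 = (7.8 − 0.8)/2 = 3.5 m; q_2 = 0.88 × 0.90 × 3.5 = 2.772 m³/s
w_3 = (9.1 − 2.8)/2 = 3.15 m; q_3 = 0.95 × 0.51 × 3.15 = 1.526 m³/s
w_4 = (9.1 − 7.8)/2 = 0.65 m; q_4 = 0.56 × 0.24 × 0.65 = 0.08736 m³/s
Q = Σ qᵢ = 4.588 m³/s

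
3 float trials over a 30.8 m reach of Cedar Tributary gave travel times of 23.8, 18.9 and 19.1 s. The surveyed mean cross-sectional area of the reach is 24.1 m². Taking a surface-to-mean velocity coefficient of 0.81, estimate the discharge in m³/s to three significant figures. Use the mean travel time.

t̄ = (23.8 + 18.9 + 19.1) / 3 = 20.6 s
v_surface = L / t̄ = 30.8 / 20.6 = 1.495 m/s
v_mean = 0.81 × 1.495 = 1.211 m/s
Q = A × v_mean = 24.1 × 1.211 = 29.19 m³/s

29.2 m³/s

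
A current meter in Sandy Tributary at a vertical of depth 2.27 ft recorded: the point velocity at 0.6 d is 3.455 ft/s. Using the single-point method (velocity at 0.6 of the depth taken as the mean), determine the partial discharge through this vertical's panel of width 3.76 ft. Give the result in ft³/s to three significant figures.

v̄ = v₀.₆ = 3.455 ft/s
q = v̄ × d × w = 3.455 × 2.27 × 3.76 = 29.49 ft³/s

29.5 ft³/s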